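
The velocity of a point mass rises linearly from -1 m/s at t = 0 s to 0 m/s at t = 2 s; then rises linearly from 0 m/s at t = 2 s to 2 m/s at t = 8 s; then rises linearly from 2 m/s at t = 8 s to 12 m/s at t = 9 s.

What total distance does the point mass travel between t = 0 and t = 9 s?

14 m

Total distance travelled is ∫|v| dt — sum the magnitudes of each area piece.
0–2 s: |½(-1 + 0)(2)| = 1 m
2–8 s: |½(0 + 2)(6)| = 6 m
8–9 s: |½(2 + 12)(1)| = 7 m
Total distance = 14 m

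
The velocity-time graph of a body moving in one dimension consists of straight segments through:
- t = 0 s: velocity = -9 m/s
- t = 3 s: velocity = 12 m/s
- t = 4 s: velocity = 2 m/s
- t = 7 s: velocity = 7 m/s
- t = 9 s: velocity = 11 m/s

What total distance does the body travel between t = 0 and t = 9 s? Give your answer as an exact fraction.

Distance (not displacement) is the total path length: add the absolute areas under v-t.
0–3 s: v = 0 at t = 9/7 s; triangle areas 81/14 + 72/7 = 225/14 m
3–4 s: |½(12 + 2)(1)| = 7 m
4–7 s: |½(2 + 7)(3)| = 13.5 m
7–9 s: |½(7 + 11)(2)| = 18 m
Total distance = 382/7 m

382/7 m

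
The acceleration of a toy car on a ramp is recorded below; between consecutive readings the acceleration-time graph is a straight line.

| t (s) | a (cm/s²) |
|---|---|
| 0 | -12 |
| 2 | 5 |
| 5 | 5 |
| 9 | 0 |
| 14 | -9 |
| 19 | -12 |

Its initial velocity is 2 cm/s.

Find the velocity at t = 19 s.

-55 cm/s

Δv equals the area under the a-t graph; then v = v₀ + Δv.
0–2 s: ½(-12 + 5)(2) = -7 cm/s
2–5 s: 5 × 3 = 15 cm/s
5–9 s: ½(5 + 0)(4) = 10 cm/s
9–14 s: ½(0 + -9)(5) = -22.5 cm/s
14–19 s: ½(-9 + -12)(5) = -52.5 cm/s
Δv = -57 cm/s, so v(19) = 2 + (-57) = -55 cm/s.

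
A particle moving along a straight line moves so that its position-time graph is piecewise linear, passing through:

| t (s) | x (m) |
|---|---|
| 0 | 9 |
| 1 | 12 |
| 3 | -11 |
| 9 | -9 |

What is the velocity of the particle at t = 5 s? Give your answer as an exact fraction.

Velocity is the slope of the x-t graph on 3–9 s: (-9 − -11)/(9 − 3) = 1/3 m/s.

1/3 m/s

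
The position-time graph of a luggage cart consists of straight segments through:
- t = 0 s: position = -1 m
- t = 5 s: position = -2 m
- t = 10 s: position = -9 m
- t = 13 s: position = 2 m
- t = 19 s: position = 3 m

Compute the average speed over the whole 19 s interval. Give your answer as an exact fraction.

20/19 m/s

Average speed = (total path length)/(elapsed time); on a piecewise-linear x-t graph the path length is Σ|Δx|.
0–5 s: |Δx| = |-2 − -1| = 1 m
5–10 s: |Δx| = |-9 − -2| = 7 m
10–13 s: |Δx| = |2 − -9| = 11 m
13–19 s: |Δx| = |3 − 2| = 1 m
Total path = 20 m; average speed = 20/19 = 20/19 m/s.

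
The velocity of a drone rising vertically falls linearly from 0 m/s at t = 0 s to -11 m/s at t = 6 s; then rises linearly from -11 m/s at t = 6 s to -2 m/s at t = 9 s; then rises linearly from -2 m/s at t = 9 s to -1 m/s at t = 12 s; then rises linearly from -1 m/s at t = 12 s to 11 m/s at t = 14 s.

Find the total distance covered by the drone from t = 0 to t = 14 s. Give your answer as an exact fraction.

Distance (not displacement) is the total path length: add the absolute areas under v-t.
0–6 s: |½(0 + -11)(6)| = 33 m
6–9 s: |½(-11 + -2)(3)| = 19.5 m
9–12 s: |½(-2 + -1)(3)| = 4.5 m
12–14 s: v = 0 at t = 73/6 s; triangle areas 1/12 + 121/12 = 61/6 m
Total distance = 403/6 m

403/6 m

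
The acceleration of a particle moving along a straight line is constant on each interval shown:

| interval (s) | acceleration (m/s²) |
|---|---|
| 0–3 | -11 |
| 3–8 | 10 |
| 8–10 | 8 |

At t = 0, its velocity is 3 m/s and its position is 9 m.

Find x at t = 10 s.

-0.5 m

On each constant-a segment, Δv = aΔt and Δx = v₀Δt + ½aΔt²; chain segment to segment.
0–3 s: v starts 3 m/s; Δx = 3·3 + ½·-11·3² = -40.5 m; v ends -30 m/s.
3–8 s: v starts -30 m/s; Δx = -30·5 + ½·10·5² = -25 m; v ends 20 m/s.
8–10 s: v starts 20 m/s; Δx = 20·2 + ½·8·2² = 56 m; v ends 36 m/s.
x(10) = 9 + Σ Δx = -0.5 m.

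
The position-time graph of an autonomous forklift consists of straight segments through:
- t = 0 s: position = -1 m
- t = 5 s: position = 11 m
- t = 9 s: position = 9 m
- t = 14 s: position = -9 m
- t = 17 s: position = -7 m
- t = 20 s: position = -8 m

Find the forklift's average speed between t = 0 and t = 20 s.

Average speed = (total path length)/(elapsed time); on a piecewise-linear x-t graph the path length is Σ|Δx|.
0–5 s: |Δx| = |11 − -1| = 12 m
5–9 s: |Δx| = |9 − 11| = 2 m
9–14 s: |Δx| = |-9 − 9| = 18 m
14–17 s: |Δx| = |-7 − -9| = 2 m
17–20 s: |Δx| = |-8 − -7| = 1 m
Total path = 35 m; average speed = 35/20 = 1.75 m/s.

1.75 m/s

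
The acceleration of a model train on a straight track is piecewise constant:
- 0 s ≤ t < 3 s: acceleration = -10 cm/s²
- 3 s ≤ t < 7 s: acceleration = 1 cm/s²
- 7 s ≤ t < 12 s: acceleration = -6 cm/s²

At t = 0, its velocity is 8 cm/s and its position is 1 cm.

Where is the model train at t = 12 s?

On each constant-a segment, Δv = aΔt and Δx = v₀Δt + ½aΔt²; chain segment to segment.
0–3 s: v starts 8 cm/s; Δx = 8·3 + ½·-10·3² = -21 cm; v ends -22 cm/s.
3–7 s: v starts -22 cm/s; Δx = -22·4 + ½·1·4² = -80 cm; v ends -18 cm/s.
7–12 s: v starts -18 cm/s; Δx = -18·5 + ½·-6·5² = -165 cm; v ends -48 cm/s.
x(12) = 1 + Σ Δx = -265 cm.

-265 cm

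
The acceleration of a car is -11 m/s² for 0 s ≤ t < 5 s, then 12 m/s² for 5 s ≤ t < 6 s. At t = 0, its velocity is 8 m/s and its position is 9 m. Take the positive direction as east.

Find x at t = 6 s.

-129.5 m

On each constant-a segment, Δv = aΔt and Δx = v₀Δt + ½aΔt²; chain segment to segment.
0–5 s: v starts 8 m/s; Δx = 8·5 + ½·-11·5² = -97.5 m; v ends -47 m/s.
5–6 s: v starts -47 m/s; Δx = -47·1 + ½·12·1² = -41 m; v ends -35 m/s.
x(6) = 9 + Σ Δx = -129.5 m.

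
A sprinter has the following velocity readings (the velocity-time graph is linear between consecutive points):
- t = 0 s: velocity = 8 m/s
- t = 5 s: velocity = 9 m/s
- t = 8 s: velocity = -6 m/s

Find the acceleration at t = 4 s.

Acceleration is the slope of the v-t graph on 0–5 s: (9 − 8)/(5 − 0) = 0.2 m/s².

0.2 m/s²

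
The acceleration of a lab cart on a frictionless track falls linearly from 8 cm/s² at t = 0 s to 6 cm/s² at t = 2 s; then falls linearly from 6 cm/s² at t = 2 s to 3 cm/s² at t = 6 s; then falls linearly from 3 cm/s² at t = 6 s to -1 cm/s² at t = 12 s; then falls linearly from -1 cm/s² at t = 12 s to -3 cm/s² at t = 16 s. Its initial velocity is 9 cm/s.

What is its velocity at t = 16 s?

Δv equals the area under the a-t graph; then v = v₀ + Δv.
0–2 s: ½(8 + 6)(2) = 14 cm/s
2–6 s: ½(6 + 3)(4) = 18 cm/s
6–12 s: ½(3 + -1)(6) = 6 cm/s
12–16 s: ½(-1 + -3)(4) = -8 cm/s
Δv = 30 cm/s, so v(16) = 9 + (30) = 39 cm/s.

39 cm/s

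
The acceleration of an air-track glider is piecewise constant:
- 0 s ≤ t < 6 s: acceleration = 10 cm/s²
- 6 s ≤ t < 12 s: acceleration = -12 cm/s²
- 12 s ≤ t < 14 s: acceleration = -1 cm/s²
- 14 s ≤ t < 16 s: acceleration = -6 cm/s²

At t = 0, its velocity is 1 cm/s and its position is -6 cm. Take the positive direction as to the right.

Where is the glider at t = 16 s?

268 cm

On each constant-a segment, Δv = aΔt and Δx = v₀Δt + ½aΔt²; chain segment to segment.
0–6 s: v starts 1 cm/s; Δx = 1·6 + ½·10·6² = 186 cm; v ends 61 cm/s.
6–12 s: v starts 61 cm/s; Δx = 61·6 + ½·-12·6² = 150 cm; v ends -11 cm/s.
12–14 s: v starts -11 cm/s; Δx = -11·2 + ½·-1·2² = -24 cm; v ends -13 cm/s.
14–16 s: v starts -13 cm/s; Δx = -13·2 + ½·-6·2² = -38 cm; v ends -25 cm/s.
x(16) = -6 + Σ Δx = 268 cm.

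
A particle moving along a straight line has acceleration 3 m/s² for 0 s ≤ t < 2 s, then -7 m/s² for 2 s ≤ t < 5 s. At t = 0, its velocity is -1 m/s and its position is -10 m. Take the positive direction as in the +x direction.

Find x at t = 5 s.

On each constant-a segment, Δv = aΔt and Δx = v₀Δt + ½aΔt²; chain segment to segment.
0–2 s: v starts -1 m/s; Δx = -1·2 + ½·3·2² = 4 m; v ends 5 m/s.
2–5 s: v starts 5 m/s; Δx = 5·3 + ½·-7·3² = -16.5 m; v ends -16 m/s.
x(5) = -10 + Σ Δx = -22.5 m.

-22.5 m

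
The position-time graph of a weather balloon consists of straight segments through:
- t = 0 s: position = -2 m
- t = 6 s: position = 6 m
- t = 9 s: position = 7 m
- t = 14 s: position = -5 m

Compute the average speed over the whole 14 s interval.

1.5 m/s

Average speed = (total path length)/(elapsed time); on a piecewise-linear x-t graph the path length is Σ|Δx|.
0–6 s: |Δx| = |6 − -2| = 8 m
6–9 s: |Δx| = |7 − 6| = 1 m
9–14 s: |Δx| = |-5 − 7| = 12 m
Total path = 21 m; average speed = 21/14 = 1.5 m/s.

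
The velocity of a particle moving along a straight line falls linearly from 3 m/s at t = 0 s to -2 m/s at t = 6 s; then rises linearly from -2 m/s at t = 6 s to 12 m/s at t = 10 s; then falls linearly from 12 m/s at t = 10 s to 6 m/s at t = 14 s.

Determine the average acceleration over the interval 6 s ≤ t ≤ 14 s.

1 m/s²

Average acceleration = Δv/Δt = (6 − -2)/(14 − 6) = 1 m/s².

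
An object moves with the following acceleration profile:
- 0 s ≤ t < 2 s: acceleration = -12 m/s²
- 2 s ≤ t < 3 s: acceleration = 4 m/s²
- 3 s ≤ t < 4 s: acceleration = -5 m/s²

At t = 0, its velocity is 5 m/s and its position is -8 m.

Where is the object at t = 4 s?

On each constant-a segment, Δv = aΔt and Δx = v₀Δt + ½aΔt²; chain segment to segment.
0–2 s: v starts 5 m/s; Δx = 5·2 + ½·-12·2² = -14 m; v ends -19 m/s.
2–3 s: v starts -19 m/s; Δx = -19·1 + ½·4·1² = -17 m; v ends -15 m/s.
3–4 s: v starts -15 m/s; Δx = -15·1 + ½·-5·1² = -17.5 m; v ends -20 m/s.
x(4) = -8 + Σ Δx = -56.5 m.

-56.5 m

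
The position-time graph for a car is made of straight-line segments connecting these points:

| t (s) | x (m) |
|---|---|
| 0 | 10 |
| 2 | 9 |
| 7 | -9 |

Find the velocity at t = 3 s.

Velocity is the slope of the x-t graph on 2–7 s: (-9 − 9)/(7 − 2) = -3.6 m/s.

-3.6 m/s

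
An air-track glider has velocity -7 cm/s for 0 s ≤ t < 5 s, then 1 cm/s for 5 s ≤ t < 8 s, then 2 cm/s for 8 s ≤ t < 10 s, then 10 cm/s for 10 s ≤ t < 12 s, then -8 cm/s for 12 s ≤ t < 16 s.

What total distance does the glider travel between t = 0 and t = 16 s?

Total distance travelled is ∫|v| dt — sum the magnitudes of each area piece.
0–5 s: |-7| × 5 = 35 cm
5–8 s: |1| × 3 = 3 cm
8–10 s: |2| × 2 = 4 cm
10–12 s: |10| × 2 = 20 cm
12–16 s: |-8| × 4 = 32 cm
Total distance = 94 cm

94 cm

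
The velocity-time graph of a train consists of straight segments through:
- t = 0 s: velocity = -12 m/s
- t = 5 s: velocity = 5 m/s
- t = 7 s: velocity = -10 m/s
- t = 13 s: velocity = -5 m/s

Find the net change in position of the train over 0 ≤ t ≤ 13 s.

-67.5 m

Net displacement equals the area under the velocity-time graph (areas below the axis count negative).
0–5 s: ½(-12 + 5)(5) = -17.5 m
5–7 s: ½(5 + -10)(2) = -5 m
7–13 s: ½(-10 + -5)(6) = -45 m
Net displacement = -67.5 m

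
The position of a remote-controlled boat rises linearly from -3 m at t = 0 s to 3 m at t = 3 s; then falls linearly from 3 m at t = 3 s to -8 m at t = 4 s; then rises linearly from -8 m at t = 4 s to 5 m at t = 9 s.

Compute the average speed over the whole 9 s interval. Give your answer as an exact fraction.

Average speed = (total path length)/(elapsed time); on a piecewise-linear x-t graph the path length is Σ|Δx|.
0–3 s: |Δx| = |3 − -3| = 6 m
3–4 s: |Δx| = |-8 − 3| = 11 m
4–9 s: |Δx| = |5 − -8| = 13 m
Total path = 30 m; average speed = 30/9 = 10/3 m/s.

10/3 m/s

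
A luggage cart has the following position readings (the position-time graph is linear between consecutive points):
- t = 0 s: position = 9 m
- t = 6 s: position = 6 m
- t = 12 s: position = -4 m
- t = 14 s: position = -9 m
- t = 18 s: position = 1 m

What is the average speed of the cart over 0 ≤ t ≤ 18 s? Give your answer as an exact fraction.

14/9 m/s

Average speed = (total path length)/(elapsed time); on a piecewise-linear x-t graph the path length is Σ|Δx|.
0–6 s: |Δx| = |6 − 9| = 3 m
6–12 s: |Δx| = |-4 − 6| = 10 m
12–14 s: |Δx| = |-9 − -4| = 5 m
14–18 s: |Δx| = |1 − -9| = 10 m
Total path = 28 m; average speed = 28/18 = 14/9 m/s.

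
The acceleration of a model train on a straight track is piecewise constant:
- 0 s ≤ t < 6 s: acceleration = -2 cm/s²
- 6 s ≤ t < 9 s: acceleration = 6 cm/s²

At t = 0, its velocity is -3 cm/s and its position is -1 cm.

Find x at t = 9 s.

-73 cm

On each constant-a segment, Δv = aΔt and Δx = v₀Δt + ½aΔt²; chain segment to segment.
0–6 s: v starts -3 cm/s; Δx = -3·6 + ½·-2·6² = -54 cm; v ends -15 cm/s.
6–9 s: v starts -15 cm/s; Δx = -15·3 + ½·6·3² = -18 cm; v ends 3 cm/s.
x(9) = -1 + Σ Δx = -73 cm.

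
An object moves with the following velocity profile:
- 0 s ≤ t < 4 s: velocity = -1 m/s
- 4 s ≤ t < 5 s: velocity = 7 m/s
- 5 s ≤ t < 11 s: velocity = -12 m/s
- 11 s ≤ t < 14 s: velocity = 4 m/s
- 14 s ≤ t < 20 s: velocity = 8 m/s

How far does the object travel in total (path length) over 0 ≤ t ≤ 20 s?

Total distance travelled is ∫|v| dt — sum the magnitudes of each area piece.
0–4 s: |-1| × 4 = 4 m
4–5 s: |7| × 1 = 7 m
5–11 s: |-12| × 6 = 72 m
11–14 s: |4| × 3 = 12 m
14–20 s: |8| × 6 = 48 m
Total distance = 143 m

143 m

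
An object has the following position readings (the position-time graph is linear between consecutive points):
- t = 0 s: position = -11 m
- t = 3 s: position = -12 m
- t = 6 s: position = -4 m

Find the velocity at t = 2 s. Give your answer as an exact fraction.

-1/3 m/s

Velocity is the slope of the x-t graph on 0–3 s: (-12 − -11)/(3 − 0) = -1/3 m/s.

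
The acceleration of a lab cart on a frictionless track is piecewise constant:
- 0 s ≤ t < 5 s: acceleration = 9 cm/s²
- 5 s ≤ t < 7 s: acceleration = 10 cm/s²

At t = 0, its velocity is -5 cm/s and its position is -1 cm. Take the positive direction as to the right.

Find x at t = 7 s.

On each constant-a segment, Δv = aΔt and Δx = v₀Δt + ½aΔt²; chain segment to segment.
0–5 s: v starts -5 cm/s; Δx = -5·5 + ½·9·5² = 87.5 cm; v ends 40 cm/s.
5–7 s: v starts 40 cm/s; Δx = 40·2 + ½·10·2² = 100 cm; v ends 60 cm/s.
x(7) = -1 + Σ Δx = 186.5 cm.

186.5 cm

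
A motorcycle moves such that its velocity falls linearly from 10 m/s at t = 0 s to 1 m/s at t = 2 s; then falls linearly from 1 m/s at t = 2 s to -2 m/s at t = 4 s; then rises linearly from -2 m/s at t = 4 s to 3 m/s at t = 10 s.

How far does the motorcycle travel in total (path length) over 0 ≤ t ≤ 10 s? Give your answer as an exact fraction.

307/15 m

Distance (not displacement) is the total path length: add the absolute areas under v-t.
0–2 s: |½(10 + 1)(2)| = 11 m
2–4 s: v = 0 at t = 8/3 s; triangle areas 1/3 + 4/3 = 5/3 m
4–10 s: v = 0 at t = 6.4 s; triangle areas 2.4 + 5.4 = 7.8 m
Total distance = 307/15 m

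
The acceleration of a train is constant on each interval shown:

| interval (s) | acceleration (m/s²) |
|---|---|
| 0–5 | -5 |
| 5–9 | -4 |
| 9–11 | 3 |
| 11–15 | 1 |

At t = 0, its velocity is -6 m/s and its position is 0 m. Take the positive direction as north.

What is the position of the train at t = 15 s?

-492.5 m

On each constant-a segment, Δv = aΔt and Δx = v₀Δt + ½aΔt²; chain segment to segment.
0–5 s: v starts -6 m/s; Δx = -6·5 + ½·-5·5² = -92.5 m; v ends -31 m/s.
5–9 s: v starts -31 m/s; Δx = -31·4 + ½·-4·4² = -156 m; v ends -47 m/s.
9–11 s: v starts -47 m/s; Δx = -47·2 + ½·3·2² = -88 m; v ends -41 m/s.
11–15 s: v starts -41 m/s; Δx = -41·4 + ½·1·4² = -156 m; v ends -37 m/s.
x(15) = 0 + Σ Δx = -492.5 m.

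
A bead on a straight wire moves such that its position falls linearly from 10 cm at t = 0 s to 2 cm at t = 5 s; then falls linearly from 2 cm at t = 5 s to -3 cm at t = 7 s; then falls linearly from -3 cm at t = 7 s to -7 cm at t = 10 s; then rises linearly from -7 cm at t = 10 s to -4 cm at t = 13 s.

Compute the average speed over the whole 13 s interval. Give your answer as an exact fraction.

20/13 cm/s

Average speed = (total path length)/(elapsed time); on a piecewise-linear x-t graph the path length is Σ|Δx|.
0–5 s: |Δx| = |2 − 10| = 8 cm
5–7 s: |Δx| = |-3 − 2| = 5 cm
7–10 s: |Δx| = |-7 − -3| = 4 cm
10–13 s: |Δx| = |-4 − -7| = 3 cm
Total path = 20 cm; average speed = 20/13 = 20/13 cm/s.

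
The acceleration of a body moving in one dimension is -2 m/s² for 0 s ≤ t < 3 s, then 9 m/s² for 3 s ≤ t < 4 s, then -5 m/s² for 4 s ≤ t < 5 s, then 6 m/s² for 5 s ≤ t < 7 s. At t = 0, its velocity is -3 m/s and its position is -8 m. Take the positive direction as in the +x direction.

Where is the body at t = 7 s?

On each constant-a segment, Δv = aΔt and Δx = v₀Δt + ½aΔt²; chain segment to segment.
0–3 s: v starts -3 m/s; Δx = -3·3 + ½·-2·3² = -18 m; v ends -9 m/s.
3–4 s: v starts -9 m/s; Δx = -9·1 + ½·9·1² = -4.5 m; v ends 0 m/s.
4–5 s: v starts 0 m/s; Δx = 0·1 + ½·-5·1² = -2.5 m; v ends -5 m/s.
5–7 s: v starts -5 m/s; Δx = -5·2 + ½·6·2² = 2 m; v ends 7 m/s.
x(7) = -8 + Σ Δx = -31 m.

-31 m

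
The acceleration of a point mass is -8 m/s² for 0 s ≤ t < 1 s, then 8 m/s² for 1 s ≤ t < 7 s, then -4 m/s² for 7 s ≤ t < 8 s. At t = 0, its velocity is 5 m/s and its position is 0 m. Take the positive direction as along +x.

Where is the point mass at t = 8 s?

170 m

On each constant-a segment, Δv = aΔt and Δx = v₀Δt + ½aΔt²; chain segment to segment.
0–1 s: v starts 5 m/s; Δx = 5·1 + ½·-8·1² = 1 m; v ends -3 m/s.
1–7 s: v starts -3 m/s; Δx = -3·6 + ½·8·6² = 126 m; v ends 45 m/s.
7–8 s: v starts 45 m/s; Δx = 45·1 + ½·-4·1² = 43 m; v ends 41 m/s.
x(8) = 0 + Σ Δx = 170 m.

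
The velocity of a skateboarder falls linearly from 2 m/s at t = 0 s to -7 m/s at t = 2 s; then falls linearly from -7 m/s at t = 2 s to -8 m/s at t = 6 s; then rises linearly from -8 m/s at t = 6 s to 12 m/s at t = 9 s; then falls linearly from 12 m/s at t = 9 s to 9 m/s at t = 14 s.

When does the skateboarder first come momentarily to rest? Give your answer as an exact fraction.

v changes sign on 0–2 s (from 2 to -7); the graph is linear there, so v = 0 at t = 0 + (-2)·(2 − 0)/(-7 − 2) = 4/9 s.

t = 4/9 s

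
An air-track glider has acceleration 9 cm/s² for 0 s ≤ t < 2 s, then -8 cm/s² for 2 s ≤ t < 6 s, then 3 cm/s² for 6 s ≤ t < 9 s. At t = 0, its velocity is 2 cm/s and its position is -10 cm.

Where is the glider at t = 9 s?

On each constant-a segment, Δv = aΔt and Δx = v₀Δt + ½aΔt²; chain segment to segment.
0–2 s: v starts 2 cm/s; Δx = 2·2 + ½·9·2² = 22 cm; v ends 20 cm/s.
2–6 s: v starts 20 cm/s; Δx = 20·4 + ½·-8·4² = 16 cm; v ends -12 cm/s.
6–9 s: v starts -12 cm/s; Δx = -12·3 + ½·3·3² = -22.5 cm; v ends -3 cm/s.
x(9) = -10 + Σ Δx = 5.5 cm.

5.5 cm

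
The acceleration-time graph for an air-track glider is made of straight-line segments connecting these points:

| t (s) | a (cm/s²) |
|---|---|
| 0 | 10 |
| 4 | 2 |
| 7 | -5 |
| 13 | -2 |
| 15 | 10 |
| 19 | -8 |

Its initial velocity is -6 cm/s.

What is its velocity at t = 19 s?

4.5 cm/s

Δv equals the area under the a-t graph; then v = v₀ + Δv.
0–4 s: ½(10 + 2)(4) = 24 cm/s
4–7 s: ½(2 + -5)(3) = -4.5 cm/s
7–13 s: ½(-5 + -2)(6) = -21 cm/s
13–15 s: ½(-2 + 10)(2) = 8 cm/s
15–19 s: ½(10 + -8)(4) = 4 cm/s
Δv = 10.5 cm/s, so v(19) = -6 + (10.5) = 4.5 cm/s.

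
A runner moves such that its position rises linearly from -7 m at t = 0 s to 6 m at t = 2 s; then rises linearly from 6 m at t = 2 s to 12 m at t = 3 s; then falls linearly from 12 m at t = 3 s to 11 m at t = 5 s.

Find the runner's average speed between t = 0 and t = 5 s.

4 m/s

Average speed = (total path length)/(elapsed time); on a piecewise-linear x-t graph the path length is Σ|Δx|.
0–2 s: |Δx| = |6 − -7| = 13 m
2–3 s: |Δx| = |12 − 6| = 6 m
3–5 s: |Δx| = |11 − 12| = 1 m
Total path = 20 m; average speed = 20/5 = 4 m/s.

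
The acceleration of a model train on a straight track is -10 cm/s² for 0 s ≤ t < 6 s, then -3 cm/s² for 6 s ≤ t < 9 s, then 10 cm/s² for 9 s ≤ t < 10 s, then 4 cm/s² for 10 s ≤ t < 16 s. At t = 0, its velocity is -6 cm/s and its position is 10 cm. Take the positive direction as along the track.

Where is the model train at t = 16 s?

-805.5 cm

On each constant-a segment, Δv = aΔt and Δx = v₀Δt + ½aΔt²; chain segment to segment.
0–6 s: v starts -6 cm/s; Δx = -6·6 + ½·-10·6² = -216 cm; v ends -66 cm/s.
6–9 s: v starts -66 cm/s; Δx = -66·3 + ½·-3·3² = -211.5 cm; v ends -75 cm/s.
9–10 s: v starts -75 cm/s; Δx = -75·1 + ½·10·1² = -70 cm; v ends -65 cm/s.
10–16 s: v starts -65 cm/s; Δx = -65·6 + ½·4·6² = -318 cm; v ends -41 cm/s.
x(16) = 10 + Σ Δx = -805.5 cm.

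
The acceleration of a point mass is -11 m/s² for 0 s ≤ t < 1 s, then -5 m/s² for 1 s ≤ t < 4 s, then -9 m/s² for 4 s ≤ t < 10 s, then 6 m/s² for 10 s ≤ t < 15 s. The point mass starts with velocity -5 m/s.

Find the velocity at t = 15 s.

Δv equals the area under the a-t graph; then v = v₀ + Δv.
0–1 s: -11 × 1 = -11 m/s
1–4 s: -5 × 3 = -15 m/s
4–10 s: -9 × 6 = -54 m/s
10–15 s: 6 × 5 = 30 m/s
Δv = -50 m/s, so v(15) = -5 + (-50) = -55 m/s.

-55 m/s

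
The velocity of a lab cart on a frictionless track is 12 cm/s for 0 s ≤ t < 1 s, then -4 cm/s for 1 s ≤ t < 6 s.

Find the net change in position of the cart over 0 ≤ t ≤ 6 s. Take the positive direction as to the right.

Net displacement equals the area under the velocity-time graph (areas below the axis count negative).
0–1 s: 12 × 1 = 12 cm
1–6 s: -4 × 5 = -20 cm
Net displacement = -8 cm

-8 cm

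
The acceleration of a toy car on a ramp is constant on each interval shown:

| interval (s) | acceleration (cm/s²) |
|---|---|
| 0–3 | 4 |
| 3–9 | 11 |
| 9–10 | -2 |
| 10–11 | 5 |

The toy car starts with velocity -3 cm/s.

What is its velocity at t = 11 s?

78 cm/s

Δv equals the area under the a-t graph; then v = v₀ + Δv.
0–3 s: 4 × 3 = 12 cm/s
3–9 s: 11 × 6 = 66 cm/s
9–10 s: -2 × 1 = -2 cm/s
10–11 s: 5 × 1 = 5 cm/s
Δv = 81 cm/s, so v(11) = -3 + (81) = 78 cm/s.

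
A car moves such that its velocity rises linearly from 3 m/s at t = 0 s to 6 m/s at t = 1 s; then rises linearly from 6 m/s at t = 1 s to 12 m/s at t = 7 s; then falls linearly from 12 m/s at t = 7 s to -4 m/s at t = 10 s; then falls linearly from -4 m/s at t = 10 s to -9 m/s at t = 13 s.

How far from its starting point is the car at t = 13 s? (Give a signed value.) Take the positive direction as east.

51 m

Displacement is the signed area under the v-t curve.
0–1 s: ½(3 + 6)(1) = 4.5 m
1–7 s: ½(6 + 12)(6) = 54 m
7–10 s: ½(12 + -4)(3) = 12 m
10–13 s: ½(-4 + -9)(3) = -19.5 m
Net displacement = 51 m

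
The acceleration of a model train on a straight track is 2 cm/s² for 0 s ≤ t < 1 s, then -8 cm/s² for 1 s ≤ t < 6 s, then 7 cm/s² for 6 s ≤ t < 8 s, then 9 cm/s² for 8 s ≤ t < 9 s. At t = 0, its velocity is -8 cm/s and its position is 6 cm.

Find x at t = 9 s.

-236.5 cm

On each constant-a segment, Δv = aΔt and Δx = v₀Δt + ½aΔt²; chain segment to segment.
0–1 s: v starts -8 cm/s; Δx = -8·1 + ½·2·1² = -7 cm; v ends -6 cm/s.
1–6 s: v starts -6 cm/s; Δx = -6·5 + ½·-8·5² = -130 cm; v ends -46 cm/s.
6–8 s: v starts -46 cm/s; Δx = -46·2 + ½·7·2² = -78 cm; v ends -32 cm/s.
8–9 s: v starts -32 cm/s; Δx = -32·1 + ½·9·1² = -27.5 cm; v ends -23 cm/s.
x(9) = 6 + Σ Δx = -236.5 cm.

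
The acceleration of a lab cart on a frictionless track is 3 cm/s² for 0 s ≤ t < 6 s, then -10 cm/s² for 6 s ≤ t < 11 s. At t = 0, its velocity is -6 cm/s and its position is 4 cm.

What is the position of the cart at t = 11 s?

On each constant-a segment, Δv = aΔt and Δx = v₀Δt + ½aΔt²; chain segment to segment.
0–6 s: v starts -6 cm/s; Δx = -6·6 + ½·3·6² = 18 cm; v ends 12 cm/s.
6–11 s: v starts 12 cm/s; Δx = 12·5 + ½·-10·5² = -65 cm; v ends -38 cm/s.
x(11) = 4 + Σ Δx = -43 cm.

-43 cm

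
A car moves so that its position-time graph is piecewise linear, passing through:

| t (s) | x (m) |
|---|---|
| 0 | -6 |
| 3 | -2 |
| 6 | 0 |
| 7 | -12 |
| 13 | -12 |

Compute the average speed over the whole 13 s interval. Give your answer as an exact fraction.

Average speed = (total path length)/(elapsed time); on a piecewise-linear x-t graph the path length is Σ|Δx|.
0–3 s: |Δx| = |-2 − -6| = 4 m
3–6 s: |Δx| = |0 − -2| = 2 m
6–7 s: |Δx| = |-12 − 0| = 12 m
7–13 s: |Δx| = |-12 − -12| = 0 m
Total path = 18 m; average speed = 18/13 = 18/13 m/s.

18/13 m/s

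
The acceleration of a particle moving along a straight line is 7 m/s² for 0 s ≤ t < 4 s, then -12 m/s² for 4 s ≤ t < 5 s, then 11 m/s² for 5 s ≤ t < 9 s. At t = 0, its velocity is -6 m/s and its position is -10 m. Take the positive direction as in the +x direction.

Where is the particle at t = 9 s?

On each constant-a segment, Δv = aΔt and Δx = v₀Δt + ½aΔt²; chain segment to segment.
0–4 s: v starts -6 m/s; Δx = -6·4 + ½·7·4² = 32 m; v ends 22 m/s.
4–5 s: v starts 22 m/s; Δx = 22·1 + ½·-12·1² = 16 m; v ends 10 m/s.
5–9 s: v starts 10 m/s; Δx = 10·4 + ½·11·4² = 128 m; v ends 54 m/s.
x(9) = -10 + Σ Δx = 166 m.

166 m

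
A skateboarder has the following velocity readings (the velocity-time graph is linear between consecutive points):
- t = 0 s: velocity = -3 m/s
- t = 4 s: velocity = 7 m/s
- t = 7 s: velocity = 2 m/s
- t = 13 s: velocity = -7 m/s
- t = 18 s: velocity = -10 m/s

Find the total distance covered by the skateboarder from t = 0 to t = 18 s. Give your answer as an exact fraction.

Distance (not displacement) is the total path length: add the absolute areas under v-t.
0–4 s: v = 0 at t = 1.2 s; triangle areas 1.8 + 9.8 = 11.6 m
4–7 s: |½(7 + 2)(3)| = 13.5 m
7–13 s: v = 0 at t = 25/3 s; triangle areas 4/3 + 49/3 = 53/3 m
13–18 s: |½(-7 + -10)(5)| = 42.5 m
Total distance = 1279/15 m

1279/15 m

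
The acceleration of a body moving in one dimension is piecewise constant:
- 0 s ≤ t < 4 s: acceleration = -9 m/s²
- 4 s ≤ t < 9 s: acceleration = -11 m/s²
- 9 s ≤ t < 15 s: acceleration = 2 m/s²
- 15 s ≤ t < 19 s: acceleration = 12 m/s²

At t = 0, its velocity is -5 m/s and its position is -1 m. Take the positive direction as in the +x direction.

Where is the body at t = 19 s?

On each constant-a segment, Δv = aΔt and Δx = v₀Δt + ½aΔt²; chain segment to segment.
0–4 s: v starts -5 m/s; Δx = -5·4 + ½·-9·4² = -92 m; v ends -41 m/s.
4–9 s: v starts -41 m/s; Δx = -41·5 + ½·-11·5² = -342.5 m; v ends -96 m/s.
9–15 s: v starts -96 m/s; Δx = -96·6 + ½·2·6² = -540 m; v ends -84 m/s.
15–19 s: v starts -84 m/s; Δx = -84·4 + ½·12·4² = -240 m; v ends -36 m/s.
x(19) = -1 + Σ Δx = -1215.5 m.

-1215.5 m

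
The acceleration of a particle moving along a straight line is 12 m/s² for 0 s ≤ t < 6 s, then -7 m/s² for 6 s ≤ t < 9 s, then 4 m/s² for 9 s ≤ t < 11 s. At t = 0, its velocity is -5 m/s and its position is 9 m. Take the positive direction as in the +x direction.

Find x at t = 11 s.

On each constant-a segment, Δv = aΔt and Δx = v₀Δt + ½aΔt²; chain segment to segment.
0–6 s: v starts -5 m/s; Δx = -5·6 + ½·12·6² = 186 m; v ends 67 m/s.
6–9 s: v starts 67 m/s; Δx = 67·3 + ½·-7·3² = 169.5 m; v ends 46 m/s.
9–11 s: v starts 46 m/s; Δx = 46·2 + ½·4·2² = 100 m; v ends 54 m/s.
x(11) = 9 + Σ Δx = 464.5 m.

464.5 m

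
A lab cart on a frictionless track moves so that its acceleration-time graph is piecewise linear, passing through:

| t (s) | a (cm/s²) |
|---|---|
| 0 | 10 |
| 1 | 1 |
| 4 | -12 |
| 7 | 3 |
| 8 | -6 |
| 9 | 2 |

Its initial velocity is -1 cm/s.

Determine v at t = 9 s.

-29 cm/s

Δv equals the area under the a-t graph; then v = v₀ + Δv.
0–1 s: ½(10 + 1)(1) = 5.5 cm/s
1–4 s: ½(1 + -12)(3) = -16.5 cm/s
4–7 s: ½(-12 + 3)(3) = -13.5 cm/s
7–8 s: ½(3 + -6)(1) = -1.5 cm/s
8–9 s: ½(-6 + 2)(1) = -2 cm/s
Δv = -28 cm/s, so v(9) = -1 + (-28) = -29 cm/s.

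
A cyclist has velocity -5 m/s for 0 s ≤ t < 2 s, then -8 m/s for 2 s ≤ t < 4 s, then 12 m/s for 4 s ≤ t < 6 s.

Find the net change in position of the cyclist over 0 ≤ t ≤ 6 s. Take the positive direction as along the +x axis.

Displacement is the signed area under the v-t curve.
0–2 s: -5 × 2 = -10 m
2–4 s: -8 × 2 = -16 m
4–6 s: 12 × 2 = 24 m
Net displacement = -2 m

-2 m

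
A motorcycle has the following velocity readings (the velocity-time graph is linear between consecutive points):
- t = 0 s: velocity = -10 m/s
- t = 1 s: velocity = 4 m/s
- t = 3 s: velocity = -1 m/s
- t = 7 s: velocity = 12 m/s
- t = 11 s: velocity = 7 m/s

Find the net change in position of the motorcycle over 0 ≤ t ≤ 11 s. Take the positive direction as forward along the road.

60 m

Net displacement equals the area under the velocity-time graph (areas below the axis count negative).
0–1 s: ½(-10 + 4)(1) = -3 m
1–3 s: ½(4 + -1)(2) = 3 m
3–7 s: ½(-1 + 12)(4) = 22 m
7–11 s: ½(12 + 7)(4) = 38 m
Net displacement = 60 m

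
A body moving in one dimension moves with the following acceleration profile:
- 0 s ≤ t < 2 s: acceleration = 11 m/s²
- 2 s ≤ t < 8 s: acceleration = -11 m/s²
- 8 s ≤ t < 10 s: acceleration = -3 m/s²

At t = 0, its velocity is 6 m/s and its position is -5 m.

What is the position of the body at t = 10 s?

-83 m

On each constant-a segment, Δv = aΔt and Δx = v₀Δt + ½aΔt²; chain segment to segment.
0–2 s: v starts 6 m/s; Δx = 6·2 + ½·11·2² = 34 m; v ends 28 m/s.
2–8 s: v starts 28 m/s; Δx = 28·6 + ½·-11·6² = -30 m; v ends -38 m/s.
8–10 s: v starts -38 m/s; Δx = -38·2 + ½·-3·2² = -82 m; v ends -44 m/s.
x(10) = -5 + Σ Δx = -83 m.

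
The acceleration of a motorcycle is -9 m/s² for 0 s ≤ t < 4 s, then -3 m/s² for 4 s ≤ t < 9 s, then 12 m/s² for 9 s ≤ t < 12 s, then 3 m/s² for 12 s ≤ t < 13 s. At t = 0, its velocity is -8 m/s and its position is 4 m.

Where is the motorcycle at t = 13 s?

On each constant-a segment, Δv = aΔt and Δx = v₀Δt + ½aΔt²; chain segment to segment.
0–4 s: v starts -8 m/s; Δx = -8·4 + ½·-9·4² = -104 m; v ends -44 m/s.
4–9 s: v starts -44 m/s; Δx = -44·5 + ½·-3·5² = -257.5 m; v ends -59 m/s.
9–12 s: v starts -59 m/s; Δx = -59·3 + ½·12·3² = -123 m; v ends -23 m/s.
12–13 s: v starts -23 m/s; Δx = -23·1 + ½·3·1² = -21.5 m; v ends -20 m/s.
x(13) = 4 + Σ Δx = -502 m.

-502 m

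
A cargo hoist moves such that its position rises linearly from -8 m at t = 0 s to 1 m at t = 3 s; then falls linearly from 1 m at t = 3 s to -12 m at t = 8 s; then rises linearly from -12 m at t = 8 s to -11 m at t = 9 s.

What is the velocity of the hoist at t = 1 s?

Velocity is the slope of the x-t graph on 0–3 s: (1 − -8)/(3 − 0) = 3 m/s.

3 m/s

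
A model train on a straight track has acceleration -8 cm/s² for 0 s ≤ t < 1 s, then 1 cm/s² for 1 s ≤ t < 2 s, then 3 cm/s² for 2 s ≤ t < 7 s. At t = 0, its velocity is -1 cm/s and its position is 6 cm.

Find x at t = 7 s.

On each constant-a segment, Δv = aΔt and Δx = v₀Δt + ½aΔt²; chain segment to segment.
0–1 s: v starts -1 cm/s; Δx = -1·1 + ½·-8·1² = -5 cm; v ends -9 cm/s.
1–2 s: v starts -9 cm/s; Δx = -9·1 + ½·1·1² = -8.5 cm; v ends -8 cm/s.
2–7 s: v starts -8 cm/s; Δx = -8·5 + ½·3·5² = -2.5 cm; v ends 7 cm/s.
x(7) = 6 + Σ Δx = -10 cm.

-10 cm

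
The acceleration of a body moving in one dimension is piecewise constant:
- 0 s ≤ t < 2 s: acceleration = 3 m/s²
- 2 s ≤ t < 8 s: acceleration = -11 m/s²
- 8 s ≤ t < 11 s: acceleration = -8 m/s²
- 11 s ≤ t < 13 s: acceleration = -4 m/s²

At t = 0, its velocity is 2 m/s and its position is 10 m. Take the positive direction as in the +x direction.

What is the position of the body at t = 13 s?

-512 m

On each constant-a segment, Δv = aΔt and Δx = v₀Δt + ½aΔt²; chain segment to segment.
0–2 s: v starts 2 m/s; Δx = 2·2 + ½·3·2² = 10 m; v ends 8 m/s.
2–8 s: v starts 8 m/s; Δx = 8·6 + ½·-11·6² = -150 m; v ends -58 m/s.
8–11 s: v starts -58 m/s; Δx = -58·3 + ½·-8·3² = -210 m; v ends -82 m/s.
11–13 s: v starts -82 m/s; Δx = -82·2 + ½·-4·2² = -172 m; v ends -90 m/s.
x(13) = 10 + Σ Δx = -512 m.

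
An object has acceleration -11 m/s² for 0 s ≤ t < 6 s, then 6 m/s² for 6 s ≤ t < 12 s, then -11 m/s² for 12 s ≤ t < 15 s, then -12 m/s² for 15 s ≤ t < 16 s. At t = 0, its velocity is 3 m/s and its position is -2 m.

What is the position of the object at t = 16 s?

On each constant-a segment, Δv = aΔt and Δx = v₀Δt + ½aΔt²; chain segment to segment.
0–6 s: v starts 3 m/s; Δx = 3·6 + ½·-11·6² = -180 m; v ends -63 m/s.
6–12 s: v starts -63 m/s; Δx = -63·6 + ½·6·6² = -270 m; v ends -27 m/s.
12–15 s: v starts -27 m/s; Δx = -27·3 + ½·-11·3² = -130.5 m; v ends -60 m/s.
15–16 s: v starts -60 m/s; Δx = -60·1 + ½·-12·1² = -66 m; v ends -72 m/s.
x(16) = -2 + Σ Δx = -648.5 m.

-648.5 m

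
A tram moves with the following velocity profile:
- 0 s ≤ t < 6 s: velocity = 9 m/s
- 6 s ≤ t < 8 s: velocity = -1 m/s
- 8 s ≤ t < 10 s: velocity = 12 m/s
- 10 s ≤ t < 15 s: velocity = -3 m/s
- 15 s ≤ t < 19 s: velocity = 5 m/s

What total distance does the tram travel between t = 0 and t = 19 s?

Distance (not displacement) is the total path length: add the absolute areas under v-t.
0–6 s: |9| × 6 = 54 m
6–8 s: |-1| × 2 = 2 m
8–10 s: |12| × 2 = 24 m
10–15 s: |-3| × 5 = 15 m
15–19 s: |5| × 4 = 20 m
Total distance = 115 m

115 m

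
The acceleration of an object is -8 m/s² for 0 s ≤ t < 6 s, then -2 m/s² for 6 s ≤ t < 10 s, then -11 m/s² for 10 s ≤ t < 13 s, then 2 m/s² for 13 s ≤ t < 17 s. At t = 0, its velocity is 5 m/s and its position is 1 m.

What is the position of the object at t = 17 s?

On each constant-a segment, Δv = aΔt and Δx = v₀Δt + ½aΔt²; chain segment to segment.
0–6 s: v starts 5 m/s; Δx = 5·6 + ½·-8·6² = -114 m; v ends -43 m/s.
6–10 s: v starts -43 m/s; Δx = -43·4 + ½·-2·4² = -188 m; v ends -51 m/s.
10–13 s: v starts -51 m/s; Δx = -51·3 + ½·-11·3² = -202.5 m; v ends -84 m/s.
13–17 s: v starts -84 m/s; Δx = -84·4 + ½·2·4² = -320 m; v ends -76 m/s.
x(17) = 1 + Σ Δx = -823.5 m.

-823.5 m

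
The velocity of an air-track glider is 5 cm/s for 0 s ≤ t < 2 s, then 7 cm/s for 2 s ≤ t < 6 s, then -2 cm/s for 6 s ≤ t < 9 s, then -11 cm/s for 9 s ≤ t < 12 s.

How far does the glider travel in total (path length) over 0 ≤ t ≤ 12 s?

Distance (not displacement) is the total path length: add the absolute areas under v-t.
0–2 s: |5| × 2 = 10 cm
2–6 s: |7| × 4 = 28 cm
6–9 s: |-2| × 3 = 6 cm
9–12 s: |-11| × 3 = 33 cm
Total distance = 77 cm

77 cm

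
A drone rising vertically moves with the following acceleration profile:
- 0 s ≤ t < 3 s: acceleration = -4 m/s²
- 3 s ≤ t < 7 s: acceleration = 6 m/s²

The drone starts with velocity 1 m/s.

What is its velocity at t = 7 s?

Δv equals the area under the a-t graph; then v = v₀ + Δv.
0–3 s: -4 × 3 = -12 m/s
3–7 s: 6 × 4 = 24 m/s
Δv = 12 m/s, so v(7) = 1 + (12) = 13 m/s.

13 m/s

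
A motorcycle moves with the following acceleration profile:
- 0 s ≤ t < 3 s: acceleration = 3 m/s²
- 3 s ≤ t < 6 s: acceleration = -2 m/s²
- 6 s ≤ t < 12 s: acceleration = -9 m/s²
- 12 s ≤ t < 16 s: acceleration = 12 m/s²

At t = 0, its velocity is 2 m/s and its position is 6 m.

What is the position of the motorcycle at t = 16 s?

-182.5 m

On each constant-a segment, Δv = aΔt and Δx = v₀Δt + ½aΔt²; chain segment to segment.
0–3 s: v starts 2 m/s; Δx = 2·3 + ½·3·3² = 19.5 m; v ends 11 m/s.
3–6 s: v starts 11 m/s; Δx = 11·3 + ½·-2·3² = 24 m; v ends 5 m/s.
6–12 s: v starts 5 m/s; Δx = 5·6 + ½·-9·6² = -132 m; v ends -49 m/s.
12–16 s: v starts -49 m/s; Δx = -49·4 + ½·12·4² = -100 m; v ends -1 m/s.
x(16) = 6 + Σ Δx = -182.5 m.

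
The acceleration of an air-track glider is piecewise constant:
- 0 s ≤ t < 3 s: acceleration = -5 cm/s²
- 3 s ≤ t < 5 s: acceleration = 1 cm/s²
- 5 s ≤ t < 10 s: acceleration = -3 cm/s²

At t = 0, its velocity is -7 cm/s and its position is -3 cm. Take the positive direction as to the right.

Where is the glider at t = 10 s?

On each constant-a segment, Δv = aΔt and Δx = v₀Δt + ½aΔt²; chain segment to segment.
0–3 s: v starts -7 cm/s; Δx = -7·3 + ½·-5·3² = -43.5 cm; v ends -22 cm/s.
3–5 s: v starts -22 cm/s; Δx = -22·2 + ½·1·2² = -42 cm; v ends -20 cm/s.
5–10 s: v starts -20 cm/s; Δx = -20·5 + ½·-3·5² = -137.5 cm; v ends -35 cm/s.
x(10) = -3 + Σ Δx = -226 cm.

-226 cm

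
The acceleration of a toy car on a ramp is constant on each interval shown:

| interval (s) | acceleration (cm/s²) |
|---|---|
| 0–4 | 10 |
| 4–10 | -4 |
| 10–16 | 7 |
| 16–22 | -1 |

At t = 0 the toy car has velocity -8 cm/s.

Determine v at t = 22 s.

Δv equals the area under the a-t graph; then v = v₀ + Δv.
0–4 s: 10 × 4 = 40 cm/s
4–10 s: -4 × 6 = -24 cm/s
10–16 s: 7 × 6 = 42 cm/s
16–22 s: -1 × 6 = -6 cm/s
Δv = 52 cm/s, so v(22) = -8 + (52) = 44 cm/s.

44 cm/s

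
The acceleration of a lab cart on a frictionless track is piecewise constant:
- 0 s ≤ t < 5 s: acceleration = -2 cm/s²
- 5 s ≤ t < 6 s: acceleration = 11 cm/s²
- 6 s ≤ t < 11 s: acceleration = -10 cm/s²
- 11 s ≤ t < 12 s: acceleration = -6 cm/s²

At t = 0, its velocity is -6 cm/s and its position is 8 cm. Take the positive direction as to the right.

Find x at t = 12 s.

On each constant-a segment, Δv = aΔt and Δx = v₀Δt + ½aΔt²; chain segment to segment.
0–5 s: v starts -6 cm/s; Δx = -6·5 + ½·-2·5² = -55 cm; v ends -16 cm/s.
5–6 s: v starts -16 cm/s; Δx = -16·1 + ½·11·1² = -10.5 cm; v ends -5 cm/s.
6–11 s: v starts -5 cm/s; Δx = -5·5 + ½·-10·5² = -150 cm; v ends -55 cm/s.
11–12 s: v starts -55 cm/s; Δx = -55·1 + ½·-6·1² = -58 cm; v ends -61 cm/s.
x(12) = 8 + Σ Δx = -265.5 cm.

-265.5 cm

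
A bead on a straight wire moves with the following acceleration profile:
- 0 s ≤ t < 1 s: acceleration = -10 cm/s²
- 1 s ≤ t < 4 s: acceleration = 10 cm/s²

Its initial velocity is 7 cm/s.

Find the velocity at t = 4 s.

Δv equals the area under the a-t graph; then v = v₀ + Δv.
0–1 s: -10 × 1 = -10 cm/s
1–4 s: 10 × 3 = 30 cm/s
Δv = 20 cm/s, so v(4) = 7 + (20) = 27 cm/s.

27 cm/s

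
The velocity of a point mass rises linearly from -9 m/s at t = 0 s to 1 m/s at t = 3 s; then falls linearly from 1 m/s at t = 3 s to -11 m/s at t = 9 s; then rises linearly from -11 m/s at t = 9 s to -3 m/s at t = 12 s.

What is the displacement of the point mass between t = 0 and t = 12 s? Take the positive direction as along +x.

Displacement is the signed area under the v-t curve.
0–3 s: ½(-9 + 1)(3) = -12 m
3–9 s: ½(1 + -11)(6) = -30 m
9–12 s: ½(-11 + -3)(3) = -21 m
Net displacement = -63 m

-63 m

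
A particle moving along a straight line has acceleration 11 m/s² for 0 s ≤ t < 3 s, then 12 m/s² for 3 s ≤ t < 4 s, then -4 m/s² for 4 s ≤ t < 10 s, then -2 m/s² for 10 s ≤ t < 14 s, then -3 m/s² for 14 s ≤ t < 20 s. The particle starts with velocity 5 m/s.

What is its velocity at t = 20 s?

Δv equals the area under the a-t graph; then v = v₀ + Δv.
0–3 s: 11 × 3 = 33 m/s
3–4 s: 12 × 1 = 12 m/s
4–10 s: -4 × 6 = -24 m/s
10–14 s: -2 × 4 = -8 m/s
14–20 s: -3 × 6 = -18 m/s
Δv = -5 m/s, so v(20) = 5 + (-5) = 0 m/s.

0 m/s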